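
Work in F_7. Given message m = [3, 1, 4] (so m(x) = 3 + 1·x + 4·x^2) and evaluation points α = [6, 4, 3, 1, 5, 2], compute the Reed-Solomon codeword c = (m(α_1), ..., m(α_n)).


c = [6, 1, 0, 1, 3, 0]

Message polynomial: m(x) = 3 + 1·x + 4·x^2 (mod 7).
For each evaluation point α_i, compute m(α_i) mod 7:
  α_1 = 6: Horner steps 4 → 4 → 6, so m(6) = 6.
  α_2 = 4: Horner steps 4 → 3 → 1, so m(4) = 1.
  α_3 = 3: Horner steps 4 → 6 → 0, so m(3) = 0.
  α_4 = 1: Horner steps 4 → 5 → 1, so m(1) = 1.
  α_5 = 5: Horner steps 4 → 0 → 3, so m(5) = 3.
  α_6 = 2: Horner steps 4 → 2 → 0, so m(2) = 0.
Codeword c = [6, 1, 0, 1, 3, 0] ∈ F_7^6.


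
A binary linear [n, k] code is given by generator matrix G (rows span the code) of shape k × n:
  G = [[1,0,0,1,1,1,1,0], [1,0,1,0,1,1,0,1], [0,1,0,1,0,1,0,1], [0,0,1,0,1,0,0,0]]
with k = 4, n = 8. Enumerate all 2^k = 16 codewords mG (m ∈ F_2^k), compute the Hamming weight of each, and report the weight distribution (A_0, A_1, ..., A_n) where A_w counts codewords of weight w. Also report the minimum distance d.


Weight distribution: A_0 = 1, A_2 = 1, A_3 = 2, A_4 = 5, A_5 = 6, A_6 = 1. Minimum distance d = 2.

Enumerate all 2^4 = 16 messages m ∈ F_2^4.
For each, compute codeword c = mG in F_2^8, then tally its weight.
  m = 0000 → c = 00000000, weight = 0.
  m = 1000 → c = 10011110, weight = 5.
  m = 0100 → c = 10101101, weight = 5.
  m = 1100 → c = 00110011, weight = 4.
  m = 0010 → c = 01010101, weight = 4.
  m = 1010 → c = 11001011, weight = 5.
  m = 0110 → c = 11111000, weight = 5.
  m = 1110 → c = 01100110, weight = 4.
  m = 0001 → c = 00101000, weight = 2.
  m = 1001 → c = 10110110, weight = 5.
  m = 0101 → c = 10000101, weight = 3.
  m = 1101 → c = 00011011, weight = 4.
  m = 0011 → c = 01111101, weight = 6.
  m = 1011 → c = 11100011, weight = 5.
  m = 0111 → c = 11010000, weight = 3.
  m = 1111 → c = 01001110, weight = 4.
Tally weights:
  weight 0: 1 codewords.
  weight 2: 1 codewords.
  weight 3: 2 codewords.
  weight 4: 5 codewords.
  weight 5: 6 codewords.
  weight 6: 1 codewords.
Minimum distance d = smallest w > 0 with A_w > 0 = 2.
Sanity: Σ A_w = 16 = 2^4 = 16 ✓.


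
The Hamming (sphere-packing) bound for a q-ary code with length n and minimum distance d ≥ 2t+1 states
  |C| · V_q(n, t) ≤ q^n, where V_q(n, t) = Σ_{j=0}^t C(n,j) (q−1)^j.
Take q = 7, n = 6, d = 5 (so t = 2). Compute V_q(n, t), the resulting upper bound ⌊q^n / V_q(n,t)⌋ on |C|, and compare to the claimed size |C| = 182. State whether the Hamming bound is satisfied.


V_q(n, t) = 577, q^n = 117649, Hamming bound = 203, |C| = 182 ≤ bound (satisfied).

Step 1: Compute V_q(n, t) = Σ_{j=0}^2 C(n, j) (q−1)^j.
  j = 0: C(6,0)·(6)^0 = 1·1 = 1.
  j = 1: C(6,1)·(6)^1 = 6·6 = 36.
  j = 2: C(6,2)·(6)^2 = 15·36 = 540.
  V_q(n, t) = 1 + 36 + 540 = 577.
Step 2: q^n = 7^6 = 117649.
Step 3: Hamming bound ⌊q^n / V_q(n,t)⌋ = ⌊117649/577⌋ = 203.
Step 4: Compare |C| = 182 to 203: satisfied.
The claimed |C| lies below the Hamming bound.


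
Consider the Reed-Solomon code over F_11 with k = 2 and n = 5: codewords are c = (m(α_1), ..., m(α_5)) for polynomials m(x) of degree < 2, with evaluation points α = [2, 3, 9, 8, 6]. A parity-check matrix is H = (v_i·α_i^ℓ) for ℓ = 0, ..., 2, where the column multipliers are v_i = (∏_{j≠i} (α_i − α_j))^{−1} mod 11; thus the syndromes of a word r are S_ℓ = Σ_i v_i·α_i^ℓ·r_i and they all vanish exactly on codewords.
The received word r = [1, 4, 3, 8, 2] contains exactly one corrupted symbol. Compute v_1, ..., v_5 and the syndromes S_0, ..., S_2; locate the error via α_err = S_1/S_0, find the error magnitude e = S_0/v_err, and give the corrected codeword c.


S = (5, 1, 9), error at position 3, error magnitude e = 3, c = [1, 4, 0, 8, 2].

Step 1: column multipliers v_i = (∏_{j≠i}(α_i − α_j))^{−1} mod 11.
  i = 1 (α = 2): (2−3)(2−9)(2−8)(2−6) = (−1)·(−7)·(−6)·(−4) = 168 ≡ 3, so v_1 = 3^{−1} = 4 (mod 11).
  i = 2 (α = 3): (3−2)(3−9)(3−8)(3−6) = 1·(−6)·(−5)·(−3) = −90 ≡ 9, so v_2 = 9^{−1} = 5 (mod 11).
  i = 3 (α = 9): (9−2)(9−3)(9−8)(9−6) = 7·6·1·3 = 126 ≡ 5, so v_3 = 5^{−1} = 9 (mod 11).
  i = 4 (α = 8): (8−2)(8−3)(8−9)(8−6) = 6·5·(−1)·2 = −60 ≡ 6, so v_4 = 6^{−1} = 2 (mod 11).
  i = 5 (α = 6): (6−2)(6−3)(6−9)(6−8) = 4·3·(−3)·(−2) = 72 ≡ 6, so v_5 = 6^{−1} = 2 (mod 11).
  v = [4, 5, 9, 2, 2].
Step 2: syndromes of r = [1, 4, 3, 8, 2] (all sums mod 11).
  S_0 = Σ v_i r_i = 4·1 + 5·4 + 9·3 + 2·8 + 2·2 = 71 ≡ 5.
  S_1 = Σ v_i α_i r_i = 4·2·1 + 5·3·4 + 9·9·3 + 2·8·8 + 2·6·2 = 463 ≡ 1.
  α_i^2 mod 11 = [4, 9, 4, 9, 3].
  S_2 = Σ v_i α_i^2 r_i = 4·4·1 + 5·9·4 + 9·4·3 + 2·9·8 + 2·3·2 = 460 ≡ 9.
  S = (5, 1, 9) ≠ 0, so r is not a codeword (an error is present).
Step 3: locate the error. For a single error e at position i, S_ℓ = v_i·e·α_i^ℓ, so α_err = S_1/S_0.
  S_0^{−1} = 5^{−1} = 9 (mod 11), so α_err = 1·9 = 9 ≡ 9 = α_3. Error position i = 3.
  Consistency check: S_2/S_1 = 9·1 = 9 ≡ 9 = α_err ✓ (single-error assumption holds).
Step 4: error magnitude e = S_0/v_3 = S_0·∏_{j≠3}(α_3 − α_j) = 5·5 = 25 ≡ 3 (mod 11).
Step 5: correct position 3: c_3 = r_3 − e = 3 − 3 ≡ 0 (mod 11). Hence c = [1, 4, 0, 8, 2].
  Check: interpolating c through the α_i gives m(x) = 6 + 3·x (degree < 2) with m(α_i) = c_i for every i, so c is indeed a codeword.


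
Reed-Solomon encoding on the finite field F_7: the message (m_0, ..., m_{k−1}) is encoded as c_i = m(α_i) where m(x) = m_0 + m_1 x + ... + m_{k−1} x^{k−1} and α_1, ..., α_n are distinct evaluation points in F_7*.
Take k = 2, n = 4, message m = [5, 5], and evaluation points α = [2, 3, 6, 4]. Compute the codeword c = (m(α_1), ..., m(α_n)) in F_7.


c = [1, 6, 0, 4]

Message polynomial: m(x) = 5 + 5·x (mod 7).
For each evaluation point α_i, compute m(α_i) mod 7:
  α_1 = 2: Horner steps 5 → 1, so m(2) = 1.
  α_2 = 3: Horner steps 5 → 6, so m(3) = 6.
  α_3 = 6: Horner steps 5 → 0, so m(6) = 0.
  α_4 = 4: Horner steps 5 → 4, so m(4) = 4.
Codeword c = [1, 6, 0, 4] ∈ F_7^4.


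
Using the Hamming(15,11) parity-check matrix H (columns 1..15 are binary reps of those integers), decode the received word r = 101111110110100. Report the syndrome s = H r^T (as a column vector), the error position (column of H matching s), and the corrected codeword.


s = (0, 1, 1, 0)^T, error position = 6, corrected codeword c = 101110110110100

Compute s = H r^T mod 2 one row at a time:
  s_1 = 1 + 0 + 1 + 1 + 0 + 1 + 0 + 0 = 4 ≡ 0 (mod 2).
  s_2 = 1 + 1 + 1 + 1 + 0 + 1 + 0 + 0 = 5 ≡ 1 (mod 2).
  s_3 = 0 + 1 + 1 + 1 + 1 + 1 + 0 + 0 = 5 ≡ 1 (mod 2).
  s_4 = 1 + 1 + 1 + 1 + 0 + 1 + 1 + 0 = 6 ≡ 0 (mod 2).
s = (0, 1, 1, 0)^T — this equals column 6 of H (binary 0110), so error is at position 6.
Correct: flip bit 6 of r = 101111110110100 to get c = 101110110110100.


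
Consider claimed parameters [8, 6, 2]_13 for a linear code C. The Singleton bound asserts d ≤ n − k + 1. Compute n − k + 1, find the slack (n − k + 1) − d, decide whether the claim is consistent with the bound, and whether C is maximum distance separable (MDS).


Singleton RHS = n − k + 1 = 3, slack = 1, bound satisfied, not MDS.

Singleton bound: d ≤ n − k + 1.
Here n = 8, k = 6, so n − k + 1 = 3.
Given d = 2, check d ≤ 3: YES.
Slack = (n − k + 1) − d = 1.
The code is NOT MDS (slack = 1 > 0).
Description: the claimed parameters are [8, 6, 2]_13; such a code would be non-MDS.


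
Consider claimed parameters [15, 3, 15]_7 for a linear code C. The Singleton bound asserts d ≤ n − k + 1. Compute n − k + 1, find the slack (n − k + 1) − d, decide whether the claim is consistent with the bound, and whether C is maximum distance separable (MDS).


Singleton RHS = n − k + 1 = 13, slack = -2, bound violated (no such code; not MDS).

Singleton bound: d ≤ n − k + 1.
Here n = 15, k = 3, so n − k + 1 = 13.
Given d = 15, check d ≤ 13: NO.
Slack = (n − k + 1) − d = -2.
The slack is negative: d = 15 exceeds n − k + 1 = 13 by 2, so the Singleton bound is violated and no linear [15, 3, 15]_7 code can exist. In particular it is not MDS (MDS requires d = n − k + 1 exactly).
Description: the claimed parameters are [15, 3, 15]_7; such a code would be impossible (violates the Singleton bound).


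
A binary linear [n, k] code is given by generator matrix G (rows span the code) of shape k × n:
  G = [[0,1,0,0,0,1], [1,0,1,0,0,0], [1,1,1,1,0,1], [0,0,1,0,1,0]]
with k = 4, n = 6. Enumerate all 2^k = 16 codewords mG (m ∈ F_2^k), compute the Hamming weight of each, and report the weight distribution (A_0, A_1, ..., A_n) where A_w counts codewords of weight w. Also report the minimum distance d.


Weight distribution: A_0 = 1, A_1 = 1, A_2 = 4, A_3 = 4, A_4 = 3, A_5 = 3. Minimum distance d = 1.

Enumerate all 2^4 = 16 messages m ∈ F_2^4.
For each, compute codeword c = mG in F_2^6, then tally its weight.
  m = 0000 → c = 000000, weight = 0.
  m = 1000 → c = 010001, weight = 2.
  m = 0100 → c = 101000, weight = 2.
  m = 1100 → c = 111001, weight = 4.
  m = 0010 → c = 111101, weight = 5.
  m = 1010 → c = 101100, weight = 3.
  m = 0110 → c = 010101, weight = 3.
  m = 1110 → c = 000100, weight = 1.
  m = 0001 → c = 001010, weight = 2.
  m = 1001 → c = 011011, weight = 4.
  m = 0101 → c = 100010, weight = 2.
  m = 1101 → c = 110011, weight = 4.
  m = 0011 → c = 110111, weight = 5.
  m = 1011 → c = 100110, weight = 3.
  m = 0111 → c = 011111, weight = 5.
  m = 1111 → c = 001110, weight = 3.
Tally weights:
  weight 0: 1 codewords.
  weight 1: 1 codewords.
  weight 2: 4 codewords.
  weight 3: 4 codewords.
  weight 4: 3 codewords.
  weight 5: 3 codewords.
Minimum distance d = smallest w > 0 with A_w > 0 = 1.
Sanity: Σ A_w = 16 = 2^4 = 16 ✓.


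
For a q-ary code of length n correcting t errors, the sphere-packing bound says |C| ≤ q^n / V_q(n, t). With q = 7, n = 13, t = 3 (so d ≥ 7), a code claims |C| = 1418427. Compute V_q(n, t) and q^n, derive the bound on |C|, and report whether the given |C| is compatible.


V_q(n, t) = 64663, q^n = 96889010407, Hamming bound = 1498368, |C| = 1418427 ≤ bound (satisfied).

Step 1: Compute V_q(n, t) = Σ_{j=0}^3 C(n, j) (q−1)^j.
  j = 0: C(13,0)·(6)^0 = 1·1 = 1.
  j = 1: C(13,1)·(6)^1 = 13·6 = 78.
  j = 2: C(13,2)·(6)^2 = 78·36 = 2808.
  j = 3: C(13,3)·(6)^3 = 286·216 = 61776.
  V_q(n, t) = 1 + 78 + 2808 + 61776 = 64663.
Step 2: q^n = 7^13 = 96889010407.
Step 3: Hamming bound ⌊q^n / V_q(n,t)⌋ = ⌊96889010407/64663⌋ = 1498368.
Step 4: Compare |C| = 1418427 to 1498368: satisfied.
The claimed |C| lies below the Hamming bound.


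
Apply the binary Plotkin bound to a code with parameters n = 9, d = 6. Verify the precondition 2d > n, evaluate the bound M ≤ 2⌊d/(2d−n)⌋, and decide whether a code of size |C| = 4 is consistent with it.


Plotkin bound M ≤ 4; given |C| = 4 ≤ bound (satisfied).

Check applicability: 2d = 12, n = 9.
2d − n = 3 > 0, so Plotkin applies.
Compute d/(2d−n) = 6/3 ≈ 2.0000.
⌊d/(2d−n)⌋ = 2.
Plotkin bound: M ≤ 2·2 = 4.
Given |C| = 4, check: satisfied.
This |C| is at the Plotkin bound.


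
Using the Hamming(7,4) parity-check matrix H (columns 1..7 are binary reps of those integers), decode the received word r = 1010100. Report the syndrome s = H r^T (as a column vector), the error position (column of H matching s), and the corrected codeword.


s = (1, 1, 1)^T, error position = 7, corrected codeword c = 1010101

Compute s = H r^T mod 2 one row at a time:
  s_1 = 0 + 1 + 0 + 0 = 1 ≡ 1 (mod 2).
  s_2 = 0 + 1 + 0 + 0 = 1 ≡ 1 (mod 2).
  s_3 = 1 + 1 + 1 + 0 = 3 ≡ 1 (mod 2).
s = (1, 1, 1)^T — this equals column 7 of H (binary 111), so error is at position 7.
Correct: flip bit 7 of r = 1010100 to get c = 1010101.


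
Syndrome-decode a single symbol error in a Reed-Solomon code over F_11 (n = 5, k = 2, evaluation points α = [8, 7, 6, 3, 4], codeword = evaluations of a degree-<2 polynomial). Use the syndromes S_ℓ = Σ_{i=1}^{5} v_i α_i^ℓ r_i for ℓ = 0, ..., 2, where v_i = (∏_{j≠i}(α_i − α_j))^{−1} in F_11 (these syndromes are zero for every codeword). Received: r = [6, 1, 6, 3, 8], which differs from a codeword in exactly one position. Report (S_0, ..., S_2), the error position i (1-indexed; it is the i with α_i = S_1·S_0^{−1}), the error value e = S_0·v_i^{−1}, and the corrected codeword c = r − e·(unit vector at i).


S = (10, 5, 8), error at position 3, error magnitude e = 10, c = [6, 1, 7, 3, 8].

Step 1: column multipliers v_i = (∏_{j≠i}(α_i − α_j))^{−1} mod 11.
  i = 1 (α = 8): (8−7)(8−6)(8−3)(8−4) = 1·2·5·4 = 40 ≡ 7, so v_1 = 7^{−1} = 8 (mod 11).
  i = 2 (α = 7): (7−8)(7−6)(7−3)(7−4) = (−1)·1·4·3 = −12 ≡ 10, so v_2 = 10^{−1} = 10 (mod 11).
  i = 3 (α = 6): (6−8)(6−7)(6−3)(6−4) = (−2)·(−1)·3·2 = 12 ≡ 1, so v_3 = 1^{−1} = 1 (mod 11).
  i = 4 (α = 3): (3−8)(3−7)(3−6)(3−4) = (−5)·(−4)·(−3)·(−1) = 60 ≡ 5, so v_4 = 5^{−1} = 9 (mod 11).
  i = 5 (α = 4): (4−8)(4−7)(4−6)(4−3) = (−4)·(−3)·(−2)·1 = −24 ≡ 9, so v_5 = 9^{−1} = 5 (mod 11).
  v = [8, 10, 1, 9, 5].
Step 2: syndromes of r = [6, 1, 6, 3, 8] (all sums mod 11).
  S_0 = Σ v_i r_i = 8·6 + 10·1 + 1·6 + 9·3 + 5·8 = 131 ≡ 10.
  S_1 = Σ v_i α_i r_i = 8·8·6 + 10·7·1 + 1·6·6 + 9·3·3 + 5·4·8 = 731 ≡ 5.
  α_i^2 mod 11 = [9, 5, 3, 9, 5].
  S_2 = Σ v_i α_i^2 r_i = 8·9·6 + 10·5·1 + 1·3·6 + 9·9·3 + 5·5·8 = 943 ≡ 8.
  S = (10, 5, 8) ≠ 0, so r is not a codeword (an error is present).
Step 3: locate the error. For a single error e at position i, S_ℓ = v_i·e·α_i^ℓ, so α_err = S_1/S_0.
  S_0^{−1} = 10^{−1} = 10 (mod 11), so α_err = 5·10 = 50 ≡ 6 = α_3. Error position i = 3.
  Consistency check: S_2/S_1 = 8·9 = 72 ≡ 6 = α_err ✓ (single-error assumption holds).
Step 4: error magnitude e = S_0/v_3 = S_0·∏_{j≠3}(α_3 − α_j) = 10·1 = 10 ≡ 10 (mod 11).
Step 5: correct position 3: c_3 = r_3 − e = 6 − 10 ≡ 7 (mod 11). Hence c = [6, 1, 7, 3, 8].
  Check: interpolating c through the α_i gives m(x) = 10 + 5·x (degree < 2) with m(α_i) = c_i for every i, so c is indeed a codeword.


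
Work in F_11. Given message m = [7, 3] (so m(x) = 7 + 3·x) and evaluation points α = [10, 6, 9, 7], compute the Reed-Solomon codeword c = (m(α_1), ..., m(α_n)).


c = [4, 3, 1, 6]

Message polynomial: m(x) = 7 + 3·x (mod 11).
For each evaluation point α_i, compute m(α_i) mod 11:
  α_1 = 10: Horner steps 3 → 4, so m(10) = 4.
  α_2 = 6: Horner steps 3 → 3, so m(6) = 3.
  α_3 = 9: Horner steps 3 → 1, so m(9) = 1.
  α_4 = 7: Horner steps 3 → 6, so m(7) = 6.
Codeword c = [4, 3, 1, 6] ∈ F_11^4.


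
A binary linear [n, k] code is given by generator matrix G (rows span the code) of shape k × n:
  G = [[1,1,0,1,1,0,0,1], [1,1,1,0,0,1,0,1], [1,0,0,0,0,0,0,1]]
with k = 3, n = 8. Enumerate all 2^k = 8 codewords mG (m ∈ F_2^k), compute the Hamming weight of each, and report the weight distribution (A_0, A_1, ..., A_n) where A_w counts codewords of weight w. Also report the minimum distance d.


Weight distribution: A_0 = 1, A_2 = 1, A_3 = 2, A_4 = 1, A_5 = 2, A_6 = 1. Minimum distance d = 2.

Enumerate all 2^3 = 8 messages m ∈ F_2^3.
For each, compute codeword c = mG in F_2^8, then tally its weight.
  m = 000 → c = 00000000, weight = 0.
  m = 100 → c = 11011001, weight = 5.
  m = 010 → c = 11100101, weight = 5.
  m = 110 → c = 00111100, weight = 4.
  m = 001 → c = 10000001, weight = 2.
  m = 101 → c = 01011000, weight = 3.
  m = 011 → c = 01100100, weight = 3.
  m = 111 → c = 10111101, weight = 6.
Tally weights:
  weight 0: 1 codewords.
  weight 2: 1 codewords.
  weight 3: 2 codewords.
  weight 4: 1 codewords.
  weight 5: 2 codewords.
  weight 6: 1 codewords.
Minimum distance d = smallest w > 0 with A_w > 0 = 2.
Sanity: Σ A_w = 8 = 2^3 = 8 ✓.


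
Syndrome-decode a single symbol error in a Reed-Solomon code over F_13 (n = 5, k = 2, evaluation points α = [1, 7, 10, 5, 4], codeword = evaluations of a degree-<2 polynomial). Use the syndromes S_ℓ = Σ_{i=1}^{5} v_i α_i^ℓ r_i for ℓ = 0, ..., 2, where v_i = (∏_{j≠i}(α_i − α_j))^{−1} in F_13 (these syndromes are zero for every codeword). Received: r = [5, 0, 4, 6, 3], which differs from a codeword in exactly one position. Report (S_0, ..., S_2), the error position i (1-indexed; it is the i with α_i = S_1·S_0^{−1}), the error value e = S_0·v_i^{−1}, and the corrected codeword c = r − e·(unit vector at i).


S = (3, 12, 9), error at position 5, error magnitude e = 7, c = [5, 0, 4, 6, 9].

Step 1: column multipliers v_i = (∏_{j≠i}(α_i − α_j))^{−1} mod 13.
  i = 1 (α = 1): (1−7)(1−10)(1−5)(1−4) = (−6)·(−9)·(−4)·(−3) = 648 ≡ 11, so v_1 = 11^{−1} = 6 (mod 13).
  i = 2 (α = 7): (7−1)(7−10)(7−5)(7−4) = 6·(−3)·2·3 = −108 ≡ 9, so v_2 = 9^{−1} = 3 (mod 13).
  i = 3 (α = 10): (10−1)(10−7)(10−5)(10−4) = 9·3·5·6 = 810 ≡ 4, so v_3 = 4^{−1} = 10 (mod 13).
  i = 4 (α = 5): (5−1)(5−7)(5−10)(5−4) = 4·(−2)·(−5)·1 = 40 ≡ 1, so v_4 = 1^{−1} = 1 (mod 13).
  i = 5 (α = 4): (4−1)(4−7)(4−10)(4−5) = 3·(−3)·(−6)·(−1) = −54 ≡ 11, so v_5 = 11^{−1} = 6 (mod 13).
  v = [6, 3, 10, 1, 6].
Step 2: syndromes of r = [5, 0, 4, 6, 3] (all sums mod 13).
  S_0 = Σ v_i r_i = 6·5 + 3·0 + 10·4 + 1·6 + 6·3 = 94 ≡ 3.
  S_1 = Σ v_i α_i r_i = 6·1·5 + 3·7·0 + 10·10·4 + 1·5·6 + 6·4·3 = 532 ≡ 12.
  α_i^2 mod 13 = [1, 10, 9, 12, 3].
  S_2 = Σ v_i α_i^2 r_i = 6·1·5 + 3·10·0 + 10·9·4 + 1·12·6 + 6·3·3 = 516 ≡ 9.
  S = (3, 12, 9) ≠ 0, so r is not a codeword (an error is present).
Step 3: locate the error. For a single error e at position i, S_ℓ = v_i·e·α_i^ℓ, so α_err = S_1/S_0.
  S_0^{−1} = 3^{−1} = 9 (mod 13), so α_err = 12·9 = 108 ≡ 4 = α_5. Error position i = 5.
  Consistency check: S_2/S_1 = 9·12 = 108 ≡ 4 = α_err ✓ (single-error assumption holds).
Step 4: error magnitude e = S_0/v_5 = S_0·∏_{j≠5}(α_5 − α_j) = 3·11 = 33 ≡ 7 (mod 13).
Step 5: correct position 5: c_5 = r_5 − e = 3 − 7 ≡ 9 (mod 13). Hence c = [5, 0, 4, 6, 9].
  Check: interpolating c through the α_i gives m(x) = 8 + 10·x (degree < 2) with m(α_i) = c_i for every i, so c is indeed a codeword.


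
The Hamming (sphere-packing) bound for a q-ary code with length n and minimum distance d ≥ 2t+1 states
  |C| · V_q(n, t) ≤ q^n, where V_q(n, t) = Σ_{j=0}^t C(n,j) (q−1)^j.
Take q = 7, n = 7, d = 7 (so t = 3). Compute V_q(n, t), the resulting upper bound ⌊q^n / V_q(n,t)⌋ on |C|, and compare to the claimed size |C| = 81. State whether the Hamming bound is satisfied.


V_q(n, t) = 8359, q^n = 823543, Hamming bound = 98, |C| = 81 ≤ bound (satisfied).

Step 1: Compute V_q(n, t) = Σ_{j=0}^3 C(n, j) (q−1)^j.
  j = 0: C(7,0)·(6)^0 = 1·1 = 1.
  j = 1: C(7,1)·(6)^1 = 7·6 = 42.
  j = 2: C(7,2)·(6)^2 = 21·36 = 756.
  j = 3: C(7,3)·(6)^3 = 35·216 = 7560.
  V_q(n, t) = 1 + 42 + 756 + 7560 = 8359.
Step 2: q^n = 7^7 = 823543.
Step 3: Hamming bound ⌊q^n / V_q(n,t)⌋ = ⌊823543/8359⌋ = 98.
Step 4: Compare |C| = 81 to 98: satisfied.
The claimed |C| lies below the Hamming bound.


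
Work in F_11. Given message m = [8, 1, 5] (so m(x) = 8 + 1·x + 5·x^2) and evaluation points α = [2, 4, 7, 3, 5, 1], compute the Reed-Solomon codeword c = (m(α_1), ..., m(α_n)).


c = [8, 4, 7, 1, 6, 3]

Message polynomial: m(x) = 8 + 1·x + 5·x^2 (mod 11).
For each evaluation point α_i, compute m(α_i) mod 11:
  α_1 = 2: Horner steps 5 → 0 → 8, so m(2) = 8.
  α_2 = 4: Horner steps 5 → 10 → 4, so m(4) = 4.
  α_3 = 7: Horner steps 5 → 3 → 7, so m(7) = 7.
  α_4 = 3: Horner steps 5 → 5 → 1, so m(3) = 1.
  α_5 = 5: Horner steps 5 → 4 → 6, so m(5) = 6.
  α_6 = 1: Horner steps 5 → 6 → 3, so m(1) = 3.
Codeword c = [8, 4, 7, 1, 6, 3] ∈ F_11^6.


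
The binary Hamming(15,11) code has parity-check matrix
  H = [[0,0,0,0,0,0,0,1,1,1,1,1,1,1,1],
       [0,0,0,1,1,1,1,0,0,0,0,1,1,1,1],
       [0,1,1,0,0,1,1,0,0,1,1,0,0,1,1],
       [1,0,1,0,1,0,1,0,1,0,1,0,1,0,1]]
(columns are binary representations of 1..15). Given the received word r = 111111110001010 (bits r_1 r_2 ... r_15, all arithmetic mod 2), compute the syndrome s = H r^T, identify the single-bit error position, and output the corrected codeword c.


s = (1, 0, 1, 0)^T, error position = 10, corrected codeword c = 111111110101010

Compute s = H r^T mod 2 one row at a time:
  s_1 = 1 + 0 + 0 + 0 + 1 + 0 + 1 + 0 = 3 ≡ 1 (mod 2).
  s_2 = 1 + 1 + 1 + 1 + 1 + 0 + 1 + 0 = 6 ≡ 0 (mod 2).
  s_3 = 1 + 1 + 1 + 1 + 0 + 0 + 1 + 0 = 5 ≡ 1 (mod 2).
  s_4 = 1 + 1 + 1 + 1 + 0 + 0 + 0 + 0 = 4 ≡ 0 (mod 2).
s = (1, 0, 1, 0)^T — this equals column 10 of H (binary 1010), so error is at position 10.
Correct: flip bit 10 of r = 111111110001010 to get c = 111111110101010.


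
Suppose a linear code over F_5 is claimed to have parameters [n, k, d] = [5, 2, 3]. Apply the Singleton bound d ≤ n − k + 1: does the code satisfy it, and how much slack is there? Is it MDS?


Singleton RHS = n − k + 1 = 4, slack = 1, bound satisfied, not MDS.

Singleton bound: d ≤ n − k + 1.
Here n = 5, k = 2, so n − k + 1 = 4.
Given d = 3, check d ≤ 4: YES.
Slack = (n − k + 1) − d = 1.
The code is NOT MDS (slack = 1 > 0).
Description: the claimed parameters are [5, 2, 3]_5; such a code would be non-MDS.


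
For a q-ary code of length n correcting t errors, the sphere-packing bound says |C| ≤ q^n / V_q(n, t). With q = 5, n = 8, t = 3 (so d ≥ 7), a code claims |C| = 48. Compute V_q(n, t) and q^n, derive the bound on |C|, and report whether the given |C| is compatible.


V_q(n, t) = 4065, q^n = 390625, Hamming bound = 96, |C| = 48 ≤ bound (satisfied).

Step 1: Compute V_q(n, t) = Σ_{j=0}^3 C(n, j) (q−1)^j.
  j = 0: C(8,0)·(4)^0 = 1·1 = 1.
  j = 1: C(8,1)·(4)^1 = 8·4 = 32.
  j = 2: C(8,2)·(4)^2 = 28·16 = 448.
  j = 3: C(8,3)·(4)^3 = 56·64 = 3584.
  V_q(n, t) = 1 + 32 + 448 + 3584 = 4065.
Step 2: q^n = 5^8 = 390625.
Step 3: Hamming bound ⌊q^n / V_q(n,t)⌋ = ⌊390625/4065⌋ = 96.
Step 4: Compare |C| = 48 to 96: satisfied.
The claimed |C| lies below the Hamming bound.


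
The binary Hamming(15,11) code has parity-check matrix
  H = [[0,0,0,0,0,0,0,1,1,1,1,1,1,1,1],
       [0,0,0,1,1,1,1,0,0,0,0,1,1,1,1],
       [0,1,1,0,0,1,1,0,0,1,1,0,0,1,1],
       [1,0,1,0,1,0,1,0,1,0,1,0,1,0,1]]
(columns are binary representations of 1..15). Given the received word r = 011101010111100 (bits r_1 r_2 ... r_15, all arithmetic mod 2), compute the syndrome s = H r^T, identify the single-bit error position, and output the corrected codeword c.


s = (1, 0, 1, 1)^T, error position = 11, corrected codeword c = 011101010101100

Compute s = H r^T mod 2 one row at a time:
  s_1 = 1 + 0 + 1 + 1 + 1 + 1 + 0 + 0 = 5 ≡ 1 (mod 2).
  s_2 = 1 + 0 + 1 + 0 + 1 + 1 + 0 + 0 = 4 ≡ 0 (mod 2).
  s_3 = 1 + 1 + 1 + 0 + 1 + 1 + 0 + 0 = 5 ≡ 1 (mod 2).
  s_4 = 0 + 1 + 0 + 0 + 0 + 1 + 1 + 0 = 3 ≡ 1 (mod 2).
s = (1, 0, 1, 1)^T — this equals column 11 of H (binary 1011), so error is at position 11.
Correct: flip bit 11 of r = 011101010111100 to get c = 011101010101100.


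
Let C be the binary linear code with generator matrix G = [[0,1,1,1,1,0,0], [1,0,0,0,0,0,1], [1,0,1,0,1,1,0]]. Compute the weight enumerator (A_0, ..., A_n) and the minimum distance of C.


Weight distribution: A_0 = 1, A_2 = 1, A_4 = 5, A_6 = 1. Minimum distance d = 2.

Enumerate all 2^3 = 8 messages m ∈ F_2^3.
For each, compute codeword c = mG in F_2^7, then tally its weight.
  m = 000 → c = 0000000, weight = 0.
  m = 100 → c = 0111100, weight = 4.
  m = 010 → c = 1000001, weight = 2.
  m = 110 → c = 1111101, weight = 6.
  m = 001 → c = 1010110, weight = 4.
  m = 101 → c = 1101010, weight = 4.
  m = 011 → c = 0010111, weight = 4.
  m = 111 → c = 0101011, weight = 4.
Tally weights:
  weight 0: 1 codewords.
  weight 2: 1 codewords.
  weight 4: 5 codewords.
  weight 6: 1 codewords.
Minimum distance d = smallest w > 0 with A_w > 0 = 2.
Sanity: Σ A_w = 8 = 2^3 = 8 ✓.


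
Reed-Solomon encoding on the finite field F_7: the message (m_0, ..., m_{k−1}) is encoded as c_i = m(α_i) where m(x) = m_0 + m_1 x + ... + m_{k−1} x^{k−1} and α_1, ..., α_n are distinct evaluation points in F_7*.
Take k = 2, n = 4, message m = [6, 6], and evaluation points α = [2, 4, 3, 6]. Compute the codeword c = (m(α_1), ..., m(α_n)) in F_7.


c = [4, 2, 3, 0]

Message polynomial: m(x) = 6 + 6·x (mod 7).
For each evaluation point α_i, compute m(α_i) mod 7:
  α_1 = 2: Horner steps 6 → 4, so m(2) = 4.
  α_2 = 4: Horner steps 6 → 2, so m(4) = 2.
  α_3 = 3: Horner steps 6 → 3, so m(3) = 3.
  α_4 = 6: Horner steps 6 → 0, so m(6) = 0.
Codeword c = [4, 2, 3, 0] ∈ F_7^4.


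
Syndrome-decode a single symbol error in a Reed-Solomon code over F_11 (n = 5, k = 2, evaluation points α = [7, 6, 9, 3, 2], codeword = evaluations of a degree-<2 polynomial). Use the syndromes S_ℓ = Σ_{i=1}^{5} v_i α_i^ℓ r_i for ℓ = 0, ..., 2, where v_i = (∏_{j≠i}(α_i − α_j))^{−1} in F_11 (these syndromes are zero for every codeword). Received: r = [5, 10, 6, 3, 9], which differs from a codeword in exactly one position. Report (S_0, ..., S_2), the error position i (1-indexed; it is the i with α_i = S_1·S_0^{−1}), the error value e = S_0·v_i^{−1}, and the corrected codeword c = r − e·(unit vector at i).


S = (7, 3, 6), error at position 5, error magnitude e = 1, c = [5, 10, 6, 3, 8].

Step 1: column multipliers v_i = (∏_{j≠i}(α_i − α_j))^{−1} mod 11.
  i = 1 (α = 7): (7−6)(7−9)(7−3)(7−2) = 1·(−2)·4·5 = −40 ≡ 4, so v_1 = 4^{−1} = 3 (mod 11).
  i = 2 (α = 6): (6−7)(6−9)(6−3)(6−2) = (−1)·(−3)·3·4 = 36 ≡ 3, so v_2 = 3^{−1} = 4 (mod 11).
  i = 3 (α = 9): (9−7)(9−6)(9−3)(9−2) = 2·3·6·7 = 252 ≡ 10, so v_3 = 10^{−1} = 10 (mod 11).
  i = 4 (α = 3): (3−7)(3−6)(3−9)(3−2) = (−4)·(−3)·(−6)·1 = −72 ≡ 5, so v_4 = 5^{−1} = 9 (mod 11).
  i = 5 (α = 2): (2−7)(2−6)(2−9)(2−3) = (−5)·(−4)·(−7)·(−1) = 140 ≡ 8, so v_5 = 8^{−1} = 7 (mod 11).
  v = [3, 4, 10, 9, 7].
Step 2: syndromes of r = [5, 10, 6, 3, 9] (all sums mod 11).
  S_0 = Σ v_i r_i = 3·5 + 4·10 + 10·6 + 9·3 + 7·9 = 205 ≡ 7.
  S_1 = Σ v_i α_i r_i = 3·7·5 + 4·6·10 + 10·9·6 + 9·3·3 + 7·2·9 = 1092 ≡ 3.
  α_i^2 mod 11 = [5, 3, 4, 9, 4].
  S_2 = Σ v_i α_i^2 r_i = 3·5·5 + 4·3·10 + 10·4·6 + 9·9·3 + 7·4·9 = 930 ≡ 6.
  S = (7, 3, 6) ≠ 0, so r is not a codeword (an error is present).
Step 3: locate the error. For a single error e at position i, S_ℓ = v_i·e·α_i^ℓ, so α_err = S_1/S_0.
  S_0^{−1} = 7^{−1} = 8 (mod 11), so α_err = 3·8 = 24 ≡ 2 = α_5. Error position i = 5.
  Consistency check: S_2/S_1 = 6·4 = 24 ≡ 2 = α_err ✓ (single-error assumption holds).
Step 4: error magnitude e = S_0/v_5 = S_0·∏_{j≠5}(α_5 − α_j) = 7·8 = 56 ≡ 1 (mod 11).
Step 5: correct position 5: c_5 = r_5 − e = 9 − 1 ≡ 8 (mod 11). Hence c = [5, 10, 6, 3, 8].
  Check: interpolating c through the α_i gives m(x) = 7 + 6·x (degree < 2) with m(α_i) = c_i for every i, so c is indeed a codeword.


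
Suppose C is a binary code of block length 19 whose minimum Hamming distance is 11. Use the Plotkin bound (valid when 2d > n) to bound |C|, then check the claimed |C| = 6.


Plotkin bound M ≤ 6; given |C| = 6 ≤ bound (satisfied).

Check applicability: 2d = 22, n = 19.
2d − n = 3 > 0, so Plotkin applies.
Compute d/(2d−n) = 11/3 ≈ 3.6667.
⌊d/(2d−n)⌋ = 3.
Plotkin bound: M ≤ 2·3 = 6.
Given |C| = 6, check: satisfied.
This |C| is at the Plotkin bound.


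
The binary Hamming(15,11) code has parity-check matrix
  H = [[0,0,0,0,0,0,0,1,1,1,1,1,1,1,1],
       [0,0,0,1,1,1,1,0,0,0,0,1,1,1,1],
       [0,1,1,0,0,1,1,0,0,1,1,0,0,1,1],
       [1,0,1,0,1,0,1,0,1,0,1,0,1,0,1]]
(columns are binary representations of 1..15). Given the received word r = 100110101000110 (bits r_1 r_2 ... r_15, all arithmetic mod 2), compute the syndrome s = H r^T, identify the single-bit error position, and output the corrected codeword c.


s = (1, 1, 0, 1)^T, error position = 13, corrected codeword c = 100110101000010

Compute s = H r^T mod 2 one row at a time:
  s_1 = 0 + 1 + 0 + 0 + 0 + 1 + 1 + 0 = 3 ≡ 1 (mod 2).
  s_2 = 1 + 1 + 0 + 1 + 0 + 1 + 1 + 0 = 5 ≡ 1 (mod 2).
  s_3 = 0 + 0 + 0 + 1 + 0 + 0 + 1 + 0 = 2 ≡ 0 (mod 2).
  s_4 = 1 + 0 + 1 + 1 + 1 + 0 + 1 + 0 = 5 ≡ 1 (mod 2).
s = (1, 1, 0, 1)^T — this equals column 13 of H (binary 1101), so error is at position 13.
Correct: flip bit 13 of r = 100110101000110 to get c = 100110101000010.


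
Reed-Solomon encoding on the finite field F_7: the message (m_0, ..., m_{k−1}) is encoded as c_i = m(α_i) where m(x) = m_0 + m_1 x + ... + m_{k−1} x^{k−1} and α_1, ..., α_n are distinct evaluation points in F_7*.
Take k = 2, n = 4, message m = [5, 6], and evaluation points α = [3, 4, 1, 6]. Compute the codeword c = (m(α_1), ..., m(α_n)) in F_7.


c = [2, 1, 4, 6]

Message polynomial: m(x) = 5 + 6·x (mod 7).
For each evaluation point α_i, compute m(α_i) mod 7:
  α_1 = 3: Horner steps 6 → 2, so m(3) = 2.
  α_2 = 4: Horner steps 6 → 1, so m(4) = 1.
  α_3 = 1: Horner steps 6 → 4, so m(1) = 4.
  α_4 = 6: Horner steps 6 → 6, so m(6) = 6.
Codeword c = [2, 1, 4, 6] ∈ F_7^4.


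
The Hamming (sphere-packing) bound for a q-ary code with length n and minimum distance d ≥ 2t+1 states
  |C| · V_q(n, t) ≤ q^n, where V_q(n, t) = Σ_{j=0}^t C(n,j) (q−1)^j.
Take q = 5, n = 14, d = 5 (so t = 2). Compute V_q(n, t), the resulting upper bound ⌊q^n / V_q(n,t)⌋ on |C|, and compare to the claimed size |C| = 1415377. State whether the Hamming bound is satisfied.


V_q(n, t) = 1513, q^n = 6103515625, Hamming bound = 4034048, |C| = 1415377 ≤ bound (satisfied).

Step 1: Compute V_q(n, t) = Σ_{j=0}^2 C(n, j) (q−1)^j.
  j = 0: C(14,0)·(4)^0 = 1·1 = 1.
  j = 1: C(14,1)·(4)^1 = 14·4 = 56.
  j = 2: C(14,2)·(4)^2 = 91·16 = 1456.
  V_q(n, t) = 1 + 56 + 1456 = 1513.
Step 2: q^n = 5^14 = 6103515625.
Step 3: Hamming bound ⌊q^n / V_q(n,t)⌋ = ⌊6103515625/1513⌋ = 4034048.
Step 4: Compare |C| = 1415377 to 4034048: satisfied.
The claimed |C| lies below the Hamming bound.


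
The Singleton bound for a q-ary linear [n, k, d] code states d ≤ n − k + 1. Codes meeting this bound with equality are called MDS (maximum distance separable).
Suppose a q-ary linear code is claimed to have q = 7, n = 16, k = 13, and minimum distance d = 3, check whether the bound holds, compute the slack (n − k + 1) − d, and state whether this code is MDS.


Singleton RHS = n − k + 1 = 4, slack = 1, bound satisfied, not MDS.

Singleton bound: d ≤ n − k + 1.
Here n = 16, k = 13, so n − k + 1 = 4.
Given d = 3, check d ≤ 4: YES.
Slack = (n − k + 1) − d = 1.
The code is NOT MDS (slack = 1 > 0).
Description: the claimed parameters are [16, 13, 3]_7; such a code would be non-MDS.


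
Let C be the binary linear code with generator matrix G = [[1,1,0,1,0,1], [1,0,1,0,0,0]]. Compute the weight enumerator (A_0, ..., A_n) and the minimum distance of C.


Weight distribution: A_0 = 1, A_2 = 1, A_4 = 2. Minimum distance d = 2.

Enumerate all 2^2 = 4 messages m ∈ F_2^2.
For each, compute codeword c = mG in F_2^6, then tally its weight.
  m = 00 → c = 000000, weight = 0.
  m = 10 → c = 110101, weight = 4.
  m = 01 → c = 101000, weight = 2.
  m = 11 → c = 011101, weight = 4.
Tally weights:
  weight 0: 1 codewords.
  weight 2: 1 codewords.
  weight 4: 2 codewords.
Minimum distance d = smallest w > 0 with A_w > 0 = 2.
Sanity: Σ A_w = 4 = 2^2 = 4 ✓.


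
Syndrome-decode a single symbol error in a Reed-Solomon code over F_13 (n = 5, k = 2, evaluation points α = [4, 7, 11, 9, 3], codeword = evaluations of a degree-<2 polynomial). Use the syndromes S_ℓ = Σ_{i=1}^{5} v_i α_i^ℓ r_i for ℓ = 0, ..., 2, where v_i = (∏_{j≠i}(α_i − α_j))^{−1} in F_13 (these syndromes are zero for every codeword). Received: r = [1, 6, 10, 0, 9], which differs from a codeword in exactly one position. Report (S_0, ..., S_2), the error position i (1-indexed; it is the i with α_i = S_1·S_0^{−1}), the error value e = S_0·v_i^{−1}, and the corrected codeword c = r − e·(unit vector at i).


S = (11, 12, 6), error at position 2, error magnitude e = 3, c = [1, 3, 10, 0, 9].

Step 1: column multipliers v_i = (∏_{j≠i}(α_i − α_j))^{−1} mod 13.
  i = 1 (α = 4): (4−7)(4−11)(4−9)(4−3) = (−3)·(−7)·(−5)·1 = −105 ≡ 12, so v_1 = 12^{−1} = 12 (mod 13).
  i = 2 (α = 7): (7−4)(7−11)(7−9)(7−3) = 3·(−4)·(−2)·4 = 96 ≡ 5, so v_2 = 5^{−1} = 8 (mod 13).
  i = 3 (α = 11): (11−4)(11−7)(11−9)(11−3) = 7·4·2·8 = 448 ≡ 6, so v_3 = 6^{−1} = 11 (mod 13).
  i = 4 (α = 9): (9−4)(9−7)(9−11)(9−3) = 5·2·(−2)·6 = −120 ≡ 10, so v_4 = 10^{−1} = 4 (mod 13).
  i = 5 (α = 3): (3−4)(3−7)(3−11)(3−9) = (−1)·(−4)·(−8)·(−6) = 192 ≡ 10, so v_5 = 10^{−1} = 4 (mod 13).
  v = [12, 8, 11, 4, 4].
Step 2: syndromes of r = [1, 6, 10, 0, 9] (all sums mod 13).
  S_0 = Σ v_i r_i = 12·1 + 8·6 + 11·10 + 4·0 + 4·9 = 206 ≡ 11.
  S_1 = Σ v_i α_i r_i = 12·4·1 + 8·7·6 + 11·11·10 + 4·9·0 + 4·3·9 = 1702 ≡ 12.
  α_i^2 mod 13 = [3, 10, 4, 3, 9].
  S_2 = Σ v_i α_i^2 r_i = 12·3·1 + 8·10·6 + 11·4·10 + 4·3·0 + 4·9·9 = 1280 ≡ 6.
  S = (11, 12, 6) ≠ 0, so r is not a codeword (an error is present).
Step 3: locate the error. For a single error e at position i, S_ℓ = v_i·e·α_i^ℓ, so α_err = S_1/S_0.
  S_0^{−1} = 11^{−1} = 6 (mod 13), so α_err = 12·6 = 72 ≡ 7 = α_2. Error position i = 2.
  Consistency check: S_2/S_1 = 6·12 = 72 ≡ 7 = α_err ✓ (single-error assumption holds).
Step 4: error magnitude e = S_0/v_2 = S_0·∏_{j≠2}(α_2 − α_j) = 11·5 = 55 ≡ 3 (mod 13).
Step 5: correct position 2: c_2 = r_2 − e = 6 − 3 ≡ 3 (mod 13). Hence c = [1, 3, 10, 0, 9].
  Check: interpolating c through the α_i gives m(x) = 7 + 5·x (degree < 2) with m(α_i) = c_i for every i, so c is indeed a codeword.


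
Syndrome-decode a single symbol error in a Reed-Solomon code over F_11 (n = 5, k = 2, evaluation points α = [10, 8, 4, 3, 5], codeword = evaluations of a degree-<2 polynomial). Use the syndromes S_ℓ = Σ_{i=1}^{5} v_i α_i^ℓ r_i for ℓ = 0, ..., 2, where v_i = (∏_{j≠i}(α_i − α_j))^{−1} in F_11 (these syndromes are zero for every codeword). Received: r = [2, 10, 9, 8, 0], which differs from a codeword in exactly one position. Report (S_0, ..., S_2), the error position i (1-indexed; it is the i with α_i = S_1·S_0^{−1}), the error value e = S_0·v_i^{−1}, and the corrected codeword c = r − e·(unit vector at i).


S = (3, 1, 4), error at position 3, error magnitude e = 5, c = [2, 10, 4, 8, 0].

Step 1: column multipliers v_i = (∏_{j≠i}(α_i − α_j))^{−1} mod 11.
  i = 1 (α = 10): (10−8)(10−4)(10−3)(10−5) = 2·6·7·5 = 420 ≡ 2, so v_1 = 2^{−1} = 6 (mod 11).
  i = 2 (α = 8): (8−10)(8−4)(8−3)(8−5) = (−2)·4·5·3 = −120 ≡ 1, so v_2 = 1^{−1} = 1 (mod 11).
  i = 3 (α = 4): (4−10)(4−8)(4−3)(4−5) = (−6)·(−4)·1·(−1) = −24 ≡ 9, so v_3 = 9^{−1} = 5 (mod 11).
  i = 4 (α = 3): (3−10)(3−8)(3−4)(3−5) = (−7)·(−5)·(−1)·(−2) = 70 ≡ 4, so v_4 = 4^{−1} = 3 (mod 11).
  i = 5 (α = 5): (5−10)(5−8)(5−4)(5−3) = (−5)·(−3)·1·2 = 30 ≡ 8, so v_5 = 8^{−1} = 7 (mod 11).
  v = [6, 1, 5, 3, 7].
Step 2: syndromes of r = [2, 10, 9, 8, 0] (all sums mod 11).
  S_0 = Σ v_i r_i = 6·2 + 1·10 + 5·9 + 3·8 + 7·0 = 91 ≡ 3.
  S_1 = Σ v_i α_i r_i = 6·10·2 + 1·8·10 + 5·4·9 + 3·3·8 + 7·5·0 = 452 ≡ 1.
  α_i^2 mod 11 = [1, 9, 5, 9, 3].
  S_2 = Σ v_i α_i^2 r_i = 6·1·2 + 1·9·10 + 5·5·9 + 3·9·8 + 7·3·0 = 543 ≡ 4.
  S = (3, 1, 4) ≠ 0, so r is not a codeword (an error is present).
Step 3: locate the error. For a single error e at position i, S_ℓ = v_i·e·α_i^ℓ, so α_err = S_1/S_0.
  S_0^{−1} = 3^{−1} = 4 (mod 11), so α_err = 1·4 = 4 ≡ 4 = α_3. Error position i = 3.
  Consistency check: S_2/S_1 = 4·1 = 4 ≡ 4 = α_err ✓ (single-error assumption holds).
Step 4: error magnitude e = S_0/v_3 = S_0·∏_{j≠3}(α_3 − α_j) = 3·9 = 27 ≡ 5 (mod 11).
Step 5: correct position 3: c_3 = r_3 − e = 9 − 5 ≡ 4 (mod 11). Hence c = [2, 10, 4, 8, 0].
  Check: interpolating c through the α_i gives m(x) = 9 + 7·x (degree < 2) with m(α_i) = c_i for every i, so c is indeed a codeword.


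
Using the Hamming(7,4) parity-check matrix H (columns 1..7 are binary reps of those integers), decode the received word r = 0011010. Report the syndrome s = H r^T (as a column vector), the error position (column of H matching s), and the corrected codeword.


s = (0, 0, 1)^T, error position = 1, corrected codeword c = 1011010

Compute s = H r^T mod 2 one row at a time:
  s_1 = 1 + 0 + 1 + 0 = 2 ≡ 0 (mod 2).
  s_2 = 0 + 1 + 1 + 0 = 2 ≡ 0 (mod 2).
  s_3 = 0 + 1 + 0 + 0 = 1 ≡ 1 (mod 2).
s = (0, 0, 1)^T — this equals column 1 of H (binary 001), so error is at position 1.
Correct: flip bit 1 of r = 0011010 to get c = 1011010.


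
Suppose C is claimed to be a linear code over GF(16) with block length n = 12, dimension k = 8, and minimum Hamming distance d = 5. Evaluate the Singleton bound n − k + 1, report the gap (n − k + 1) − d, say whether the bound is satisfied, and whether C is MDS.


Singleton RHS = n − k + 1 = 5, slack = 0, bound satisfied, MDS.

Singleton bound: d ≤ n − k + 1.
Here n = 12, k = 8, so n − k + 1 = 5.
Given d = 5, check d ≤ 5: YES.
Slack = (n − k + 1) − d = 0.
The code is MDS (slack = 0).
Description: the claimed parameters are [12, 8, 5]_16; such a code would be MDS (meets Singleton bound).


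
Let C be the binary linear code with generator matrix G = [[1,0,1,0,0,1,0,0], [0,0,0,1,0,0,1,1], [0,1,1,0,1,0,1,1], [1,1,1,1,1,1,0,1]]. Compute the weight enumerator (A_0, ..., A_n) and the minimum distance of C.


Weight distribution: A_0 = 1, A_2 = 1, A_3 = 5, A_4 = 3, A_5 = 2, A_6 = 3, A_7 = 1. Minimum distance d = 2.

Enumerate all 2^4 = 16 messages m ∈ F_2^4.
For each, compute codeword c = mG in F_2^8, then tally its weight.
  m = 0000 → c = 00000000, weight = 0.
  m = 1000 → c = 10100100, weight = 3.
  m = 0100 → c = 00010011, weight = 3.
  m = 1100 → c = 10110111, weight = 6.
  m = 0010 → c = 01101011, weight = 5.
  m = 1010 → c = 11001111, weight = 6.
  m = 0110 → c = 01111000, weight = 4.
  m = 1110 → c = 11011100, weight = 5.
  m = 0001 → c = 11111101, weight = 7.
  m = 1001 → c = 01011001, weight = 4.
  m = 0101 → c = 11101110, weight = 6.
  m = 1101 → c = 01001010, weight = 3.
  m = 0011 → c = 10010110, weight = 4.
  m = 1011 → c = 00110010, weight = 3.
  m = 0111 → c = 10000101, weight = 3.
  m = 1111 → c = 00100001, weight = 2.
Tally weights:
  weight 0: 1 codewords.
  weight 2: 1 codewords.
  weight 3: 5 codewords.
  weight 4: 3 codewords.
  weight 5: 2 codewords.
  weight 6: 3 codewords.
  weight 7: 1 codewords.
Minimum distance d = smallest w > 0 with A_w > 0 = 2.
Sanity: Σ A_w = 16 = 2^4 = 16 ✓.


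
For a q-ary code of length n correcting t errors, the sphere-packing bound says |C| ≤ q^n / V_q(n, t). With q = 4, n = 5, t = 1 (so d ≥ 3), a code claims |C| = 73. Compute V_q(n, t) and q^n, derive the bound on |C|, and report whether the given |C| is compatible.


V_q(n, t) = 16, q^n = 1024, Hamming bound = 64, |C| = 73 > bound (violated).

Step 1: Compute V_q(n, t) = Σ_{j=0}^1 C(n, j) (q−1)^j.
  j = 0: C(5,0)·(3)^0 = 1·1 = 1.
  j = 1: C(5,1)·(3)^1 = 5·3 = 15.
  V_q(n, t) = 1 + 15 = 16.
Step 2: q^n = 4^5 = 1024.
Step 3: Hamming bound ⌊q^n / V_q(n,t)⌋ = ⌊1024/16⌋ = 64.
Step 4: Compare |C| = 73 to 64: violated.
The claimed |C| lies above the Hamming bound, so no 4-ary code of length 5 with d ≥ 3 can have 73 codewords.


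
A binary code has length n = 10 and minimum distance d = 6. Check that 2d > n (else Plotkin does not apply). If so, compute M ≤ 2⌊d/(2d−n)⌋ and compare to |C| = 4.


Plotkin bound M ≤ 6; given |C| = 4 ≤ bound (satisfied).

Check applicability: 2d = 12, n = 10.
2d − n = 2 > 0, so Plotkin applies.
Compute d/(2d−n) = 6/2 ≈ 3.0000.
⌊d/(2d−n)⌋ = 3.
Plotkin bound: M ≤ 2·3 = 6.
Given |C| = 4, check: satisfied.
This |C| is below the Plotkin bound.
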